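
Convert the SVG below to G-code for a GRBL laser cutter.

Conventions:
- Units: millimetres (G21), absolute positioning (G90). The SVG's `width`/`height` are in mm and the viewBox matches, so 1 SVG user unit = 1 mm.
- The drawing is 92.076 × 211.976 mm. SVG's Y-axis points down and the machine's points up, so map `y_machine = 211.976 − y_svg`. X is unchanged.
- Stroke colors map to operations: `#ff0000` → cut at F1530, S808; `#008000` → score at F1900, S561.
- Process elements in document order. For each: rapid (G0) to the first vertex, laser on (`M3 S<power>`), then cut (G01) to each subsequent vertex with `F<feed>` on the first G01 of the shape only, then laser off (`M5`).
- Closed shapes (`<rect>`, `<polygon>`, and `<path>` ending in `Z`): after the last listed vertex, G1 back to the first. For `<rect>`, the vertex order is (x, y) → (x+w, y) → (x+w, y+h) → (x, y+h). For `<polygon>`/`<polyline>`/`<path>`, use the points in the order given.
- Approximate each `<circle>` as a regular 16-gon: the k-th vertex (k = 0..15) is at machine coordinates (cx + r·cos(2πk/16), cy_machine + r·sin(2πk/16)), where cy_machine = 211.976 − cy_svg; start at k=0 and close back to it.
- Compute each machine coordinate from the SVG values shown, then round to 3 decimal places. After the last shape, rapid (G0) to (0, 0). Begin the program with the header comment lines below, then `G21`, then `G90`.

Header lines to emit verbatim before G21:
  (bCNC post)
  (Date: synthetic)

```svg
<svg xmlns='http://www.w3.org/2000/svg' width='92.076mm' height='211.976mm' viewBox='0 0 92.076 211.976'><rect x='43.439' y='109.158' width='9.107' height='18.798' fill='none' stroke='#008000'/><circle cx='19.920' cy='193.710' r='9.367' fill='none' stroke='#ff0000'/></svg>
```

Since the viewBox matches the mm dimensions, user units are millimetres directly. The only transform is the Y-flip y_m = 211.976 − y_svg.

Shape 1 is a rectangle drawn with `<rect>`. Its stroke #008000 means score at S561, F1900. After flipping Y the toolpath is (43.439,102.818) → (52.546,102.818) → (52.546,84.020) → (43.439,84.020) → (43.439,102.818), returning to the start.

Shape 2 is a circle drawn with `<circle>`. Its stroke #ff0000 means cut at S808, F1530. After flipping Y the toolpath is (29.287,18.266) → (28.574,21.851) → (26.543,24.889) → (23.505,26.920) → (19.920,27.633) → (16.335,26.920) → (13.297,24.889) → (11.266,21.851) → (10.553,18.266) → (11.266,14.681) → (13.297,11.643) → (16.335,9.612) → (19.920,8.899) → (23.505,9.612) → (26.543,11.643) → (28.574,14.681) → (29.287,18.266), returning to the start.

(bCNC post)
(Date: synthetic)
G21
G90
G0 X43.439 Y102.818
M3 S561
G01 X52.546 Y102.818 F1900
G01 X52.546 Y84.020
G01 X43.439 Y84.020
G01 X43.439 Y102.818
M5
G0 X29.287 Y18.266
M3 S808
G01 X28.574 Y21.851 F1530
G01 X26.543 Y24.889
G01 X23.505 Y26.920
G01 X19.920 Y27.633
G01 X16.335 Y26.920
G01 X13.297 Y24.889
G01 X11.266 Y21.851
G01 X10.553 Y18.266
G01 X11.266 Y14.681
G01 X13.297 Y11.643
G01 X16.335 Y9.612
G01 X19.920 Y8.899
G01 X23.505 Y9.612
G01 X26.543 Y11.643
G01 X28.574 Y14.681
G01 X29.287 Y18.266
M5
G0 X0.000 Y0.000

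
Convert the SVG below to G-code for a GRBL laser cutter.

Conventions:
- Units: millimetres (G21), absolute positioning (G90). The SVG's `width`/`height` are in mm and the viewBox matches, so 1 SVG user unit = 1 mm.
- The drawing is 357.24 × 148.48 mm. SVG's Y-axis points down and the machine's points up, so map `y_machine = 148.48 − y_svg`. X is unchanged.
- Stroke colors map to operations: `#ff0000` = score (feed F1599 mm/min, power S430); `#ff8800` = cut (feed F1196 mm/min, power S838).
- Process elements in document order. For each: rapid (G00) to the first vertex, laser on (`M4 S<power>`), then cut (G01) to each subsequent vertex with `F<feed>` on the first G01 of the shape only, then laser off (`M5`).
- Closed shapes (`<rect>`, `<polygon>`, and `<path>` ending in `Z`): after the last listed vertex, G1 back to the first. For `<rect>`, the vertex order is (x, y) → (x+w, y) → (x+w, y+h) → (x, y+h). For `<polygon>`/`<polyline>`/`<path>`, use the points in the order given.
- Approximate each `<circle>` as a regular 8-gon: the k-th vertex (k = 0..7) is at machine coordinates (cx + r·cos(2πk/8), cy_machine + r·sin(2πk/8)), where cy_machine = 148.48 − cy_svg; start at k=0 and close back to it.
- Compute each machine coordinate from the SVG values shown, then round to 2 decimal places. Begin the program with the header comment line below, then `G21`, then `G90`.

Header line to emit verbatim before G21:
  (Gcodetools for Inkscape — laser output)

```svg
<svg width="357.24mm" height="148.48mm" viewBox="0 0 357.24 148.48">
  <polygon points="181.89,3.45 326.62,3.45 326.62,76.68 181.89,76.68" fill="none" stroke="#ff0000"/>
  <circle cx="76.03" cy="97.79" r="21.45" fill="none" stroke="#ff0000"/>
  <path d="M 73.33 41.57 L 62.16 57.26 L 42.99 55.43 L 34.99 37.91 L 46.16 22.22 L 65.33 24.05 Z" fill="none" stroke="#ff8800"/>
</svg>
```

(Gcodetools for Inkscape — laser output)
G21
G90
G00 X181.89 Y145.03
M4 S430
G01 X326.62 Y145.03 F1599
G01 X326.62 Y71.80
G01 X181.89 Y71.80
G01 X181.89 Y145.03
M5
G00 X97.48 Y50.69
M4 S430
G01 X91.20 Y65.86 F1599
G01 X76.03 Y72.14
G01 X60.86 Y65.86
G01 X54.58 Y50.69
G01 X60.86 Y35.52
G01 X76.03 Y29.24
G01 X91.20 Y35.52
G01 X97.48 Y50.69
M5
G00 X73.33 Y106.91
M4 S838
G01 X62.16 Y91.22 F1196
G01 X42.99 Y93.05
G01 X34.99 Y110.57
G01 X46.16 Y126.26
G01 X65.33 Y124.43
G01 X73.33 Y106.91
M5

viewBox `0 0 357.24 148.48` with mm width/height → 1 unit = 1 mm. Flip: y_m = 148.48 − y_svg.

**Shape 1** — `<polygon>` rectangle, stroke `#ff0000` → score (S430, F1599). Machine vertices: (181.89,145.03) → (326.62,145.03) → (326.62,71.80) → (181.89,71.80) → (181.89,145.03). Closed: final G1 returns to the first vertex.

**Shape 2** — `<circle>` circle, stroke `#ff0000` → score (S430, F1599). Machine vertices: (97.48,50.69) → (91.20,65.86) → (76.03,72.14) → (60.86,65.86) → (54.58,50.69) → (60.86,35.52) → (76.03,29.24) → (91.20,35.52) → (97.48,50.69). Closed: final G1 returns to the first vertex.

**Shape 3** — `<path>` regular polygon, stroke `#ff8800` → cut (S838, F1196). Machine vertices: (73.33,106.91) → (62.16,91.22) → (42.99,93.05) → (34.99,110.57) → (46.16,126.26) → (65.33,124.43) → (73.33,106.91). Closed: final G1 returns to the first vertex.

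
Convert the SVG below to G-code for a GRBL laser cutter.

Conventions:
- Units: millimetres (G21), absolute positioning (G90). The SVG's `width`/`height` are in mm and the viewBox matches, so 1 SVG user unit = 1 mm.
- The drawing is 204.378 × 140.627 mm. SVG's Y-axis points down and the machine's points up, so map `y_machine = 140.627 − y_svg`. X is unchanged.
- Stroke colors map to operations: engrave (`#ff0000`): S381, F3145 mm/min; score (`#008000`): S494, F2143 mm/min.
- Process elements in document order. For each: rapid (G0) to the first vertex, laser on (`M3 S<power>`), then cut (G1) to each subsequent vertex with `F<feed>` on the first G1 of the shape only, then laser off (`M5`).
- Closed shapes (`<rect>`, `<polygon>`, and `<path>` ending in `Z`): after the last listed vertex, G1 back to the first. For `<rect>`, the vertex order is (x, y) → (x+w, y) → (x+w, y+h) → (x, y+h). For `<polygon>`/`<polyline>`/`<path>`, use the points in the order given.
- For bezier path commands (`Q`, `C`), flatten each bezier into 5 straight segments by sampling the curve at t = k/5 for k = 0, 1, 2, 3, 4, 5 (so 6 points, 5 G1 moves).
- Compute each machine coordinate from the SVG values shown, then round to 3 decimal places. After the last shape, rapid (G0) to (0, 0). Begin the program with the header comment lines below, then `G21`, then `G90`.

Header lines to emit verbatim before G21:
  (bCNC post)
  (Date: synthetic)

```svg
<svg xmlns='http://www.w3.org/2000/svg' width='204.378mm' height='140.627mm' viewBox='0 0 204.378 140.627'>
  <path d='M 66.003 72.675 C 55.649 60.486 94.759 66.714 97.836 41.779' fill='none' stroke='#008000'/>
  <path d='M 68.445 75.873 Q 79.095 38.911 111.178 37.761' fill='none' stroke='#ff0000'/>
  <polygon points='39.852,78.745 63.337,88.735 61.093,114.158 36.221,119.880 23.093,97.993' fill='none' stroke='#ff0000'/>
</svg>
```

viewBox `0 0 204.378 140.627` with mm width/height → 1 unit = 1 mm. Flip: y_m = 140.627 − y_svg.

**Shape 1** — `<path>` cubic bezier, stroke `#008000` → score (S494, F2143). Control points (SVG): P0=(66.003,72.675), P1=(55.649,60.486), P2=(94.759,66.714), P3=(97.836,41.779); sampled at t=k/5. Machine vertices: (66.003,67.952) → (65.042,73.452) → (71.849,76.912) → (82.320,80.711) → (92.350,87.230) → (97.836,98.848). Open path.

**Shape 2** — `<path>` quadratic bezier, stroke `#ff0000` → engrave (S381, F3145). Control points (SVG): P0=(68.445,75.873), P1=(79.095,38.911), P2=(111.178,37.761); sampled at t=k/5. Machine vertices: (68.445,64.754) → (73.562,78.106) → (80.394,88.594) → (88.941,96.216) → (99.202,100.974) → (111.178,102.866). Open path.

**Shape 3** — `<polygon>` regular polygon, stroke `#ff0000` → engrave (S381, F3145). Machine vertices: (39.852,61.882) → (63.337,51.892) → (61.093,26.469) → (36.221,20.747) → (23.093,42.634) → (39.852,61.882). Closed: final G1 returns to the first vertex.

(bCNC post)
(Date: synthetic)
G21
G90
G0 X66.003 Y67.952
M3 S494
G1 X65.042 Y73.452 F2143
G1 X71.849 Y76.912
G1 X82.320 Y80.711
G1 X92.350 Y87.230
G1 X97.836 Y98.848
M5
G0 X68.445 Y64.754
M3 S381
G1 X73.562 Y78.106 F3145
G1 X80.394 Y88.594
G1 X88.941 Y96.216
G1 X99.202 Y100.974
G1 X111.178 Y102.866
M5
G0 X39.852 Y61.882
M3 S381
G1 X63.337 Y51.892 F3145
G1 X61.093 Y26.469
G1 X36.221 Y20.747
G1 X23.093 Y42.634
G1 X39.852 Y61.882
M5
G0 X0.000 Y0.000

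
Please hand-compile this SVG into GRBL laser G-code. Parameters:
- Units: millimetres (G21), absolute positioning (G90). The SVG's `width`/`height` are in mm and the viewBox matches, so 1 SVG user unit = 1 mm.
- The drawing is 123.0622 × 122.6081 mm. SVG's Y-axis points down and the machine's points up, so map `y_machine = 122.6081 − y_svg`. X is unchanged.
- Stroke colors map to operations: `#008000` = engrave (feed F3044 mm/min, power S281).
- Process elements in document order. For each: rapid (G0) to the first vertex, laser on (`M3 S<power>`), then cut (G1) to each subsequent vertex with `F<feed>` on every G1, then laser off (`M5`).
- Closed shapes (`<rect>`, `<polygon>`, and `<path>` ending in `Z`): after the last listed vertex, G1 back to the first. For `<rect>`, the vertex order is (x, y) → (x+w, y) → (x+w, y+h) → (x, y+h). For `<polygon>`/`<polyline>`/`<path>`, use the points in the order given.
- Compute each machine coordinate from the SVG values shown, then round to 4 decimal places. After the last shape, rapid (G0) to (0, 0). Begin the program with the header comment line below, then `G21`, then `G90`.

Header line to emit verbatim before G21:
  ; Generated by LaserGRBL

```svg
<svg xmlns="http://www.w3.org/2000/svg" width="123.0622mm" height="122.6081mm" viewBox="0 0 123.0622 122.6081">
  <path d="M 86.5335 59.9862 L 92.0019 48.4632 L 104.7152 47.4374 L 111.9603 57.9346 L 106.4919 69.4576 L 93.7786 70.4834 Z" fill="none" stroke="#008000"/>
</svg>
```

; Generated by LaserGRBL
G21
G90
G0 X86.5335 Y62.6219
M3 S281
G1 X92.0019 Y74.1449 F3044
G1 X104.7152 Y75.1707 F3044
G1 X111.9603 Y64.6735 F3044
G1 X106.4919 Y53.1505 F3044
G1 X93.7786 Y52.1247 F3044
G1 X86.5335 Y62.6219 F3044
M5
G0 X0.0000 Y0.0000

1 u = 1 mm; y_m = 122.6081 − y.

[1] `<path>` regular polygon, #008000→engrave S281 F3044: (86.5335,62.6219) → (92.0019,74.1449) → (104.7152,75.1707) → (111.9603,64.6735) → (106.4919,53.1505) → (93.7786,52.1247) → (86.5335,62.6219) (closed)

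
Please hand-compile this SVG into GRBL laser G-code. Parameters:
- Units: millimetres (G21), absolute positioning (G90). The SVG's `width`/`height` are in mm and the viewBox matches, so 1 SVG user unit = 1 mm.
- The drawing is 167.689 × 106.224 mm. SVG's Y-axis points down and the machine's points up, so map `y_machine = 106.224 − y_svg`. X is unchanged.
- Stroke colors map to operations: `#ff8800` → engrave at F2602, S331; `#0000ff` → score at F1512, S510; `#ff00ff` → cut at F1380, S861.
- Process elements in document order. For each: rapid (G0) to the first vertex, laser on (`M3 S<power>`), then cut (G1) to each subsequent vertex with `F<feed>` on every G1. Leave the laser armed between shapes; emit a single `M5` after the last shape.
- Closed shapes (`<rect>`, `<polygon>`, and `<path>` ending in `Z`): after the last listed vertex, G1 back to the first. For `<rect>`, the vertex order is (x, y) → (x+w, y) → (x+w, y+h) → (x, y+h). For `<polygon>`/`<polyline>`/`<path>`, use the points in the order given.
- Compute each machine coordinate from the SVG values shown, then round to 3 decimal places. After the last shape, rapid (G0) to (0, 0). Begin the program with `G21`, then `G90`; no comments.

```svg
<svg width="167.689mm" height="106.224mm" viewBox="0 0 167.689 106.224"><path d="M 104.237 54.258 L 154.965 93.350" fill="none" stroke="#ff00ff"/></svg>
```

G21
G90
G0 X104.237 Y51.966
M3 S861
G1 X154.965 Y12.874 F1380
M5
G0 X0.000 Y0.000

Since the viewBox matches the mm dimensions, user units are millimetres directly. The only transform is the Y-flip y_m = 106.224 − y_svg.

Shape 1 is a line segment drawn with `<path>`. Its stroke #ff00ff means cut at S861, F1380. After flipping Y the toolpath is (104.237,51.966) → (154.965,12.874).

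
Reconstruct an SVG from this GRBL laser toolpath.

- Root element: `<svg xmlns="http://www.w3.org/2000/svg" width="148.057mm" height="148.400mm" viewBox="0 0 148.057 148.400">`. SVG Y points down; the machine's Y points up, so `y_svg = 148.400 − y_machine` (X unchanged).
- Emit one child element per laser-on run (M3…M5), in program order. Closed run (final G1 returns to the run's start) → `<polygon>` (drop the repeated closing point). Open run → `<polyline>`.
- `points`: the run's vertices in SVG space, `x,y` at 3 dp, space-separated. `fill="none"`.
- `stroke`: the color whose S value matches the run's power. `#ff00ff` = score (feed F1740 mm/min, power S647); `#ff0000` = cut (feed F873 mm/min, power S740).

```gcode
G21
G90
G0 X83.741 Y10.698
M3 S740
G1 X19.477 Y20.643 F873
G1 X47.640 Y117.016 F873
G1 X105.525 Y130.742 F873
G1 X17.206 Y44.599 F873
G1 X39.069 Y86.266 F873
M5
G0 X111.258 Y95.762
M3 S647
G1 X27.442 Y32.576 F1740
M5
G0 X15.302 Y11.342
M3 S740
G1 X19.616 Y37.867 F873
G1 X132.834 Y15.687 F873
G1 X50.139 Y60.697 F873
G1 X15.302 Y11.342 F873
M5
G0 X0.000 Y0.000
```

<svg xmlns="http://www.w3.org/2000/svg" width="148.057mm" height="148.400mm" viewBox="0 0 148.057 148.400">
  <polyline points="83.741,137.702 19.477,127.757 47.640,31.384 105.525,17.658 17.206,103.801 39.069,62.134" fill="none" stroke="#ff0000"/>
  <polyline points="111.258,52.638 27.442,115.824" fill="none" stroke="#ff00ff"/>
  <polygon points="15.302,137.058 19.616,110.533 132.834,132.713 50.139,87.703" fill="none" stroke="#ff0000"/>
</svg>

Machine Y-up, SVG Y-down with viewBox height 148.400, so y_svg = 148.400 − y_machine; X carries over.

Run 1: S740 ⇒ cut layer `#ff0000`. The run is open, so emit a `<polyline>` with points (Y-flipped): 83.741,137.702 19.477,127.757 47.640,31.384 105.525,17.658 17.206,103.801 39.069,62.134.

Run 2: S647 ⇒ score layer `#ff00ff`. The run is open, so emit a `<polyline>` with points (Y-flipped): 111.258,52.638 27.442,115.824.

Run 3: S740 ⇒ cut layer `#ff0000`. The run returns to its start, so emit a `<polygon>` with points (Y-flipped): 15.302,137.058 19.616,110.533 132.834,132.713 50.139,87.703.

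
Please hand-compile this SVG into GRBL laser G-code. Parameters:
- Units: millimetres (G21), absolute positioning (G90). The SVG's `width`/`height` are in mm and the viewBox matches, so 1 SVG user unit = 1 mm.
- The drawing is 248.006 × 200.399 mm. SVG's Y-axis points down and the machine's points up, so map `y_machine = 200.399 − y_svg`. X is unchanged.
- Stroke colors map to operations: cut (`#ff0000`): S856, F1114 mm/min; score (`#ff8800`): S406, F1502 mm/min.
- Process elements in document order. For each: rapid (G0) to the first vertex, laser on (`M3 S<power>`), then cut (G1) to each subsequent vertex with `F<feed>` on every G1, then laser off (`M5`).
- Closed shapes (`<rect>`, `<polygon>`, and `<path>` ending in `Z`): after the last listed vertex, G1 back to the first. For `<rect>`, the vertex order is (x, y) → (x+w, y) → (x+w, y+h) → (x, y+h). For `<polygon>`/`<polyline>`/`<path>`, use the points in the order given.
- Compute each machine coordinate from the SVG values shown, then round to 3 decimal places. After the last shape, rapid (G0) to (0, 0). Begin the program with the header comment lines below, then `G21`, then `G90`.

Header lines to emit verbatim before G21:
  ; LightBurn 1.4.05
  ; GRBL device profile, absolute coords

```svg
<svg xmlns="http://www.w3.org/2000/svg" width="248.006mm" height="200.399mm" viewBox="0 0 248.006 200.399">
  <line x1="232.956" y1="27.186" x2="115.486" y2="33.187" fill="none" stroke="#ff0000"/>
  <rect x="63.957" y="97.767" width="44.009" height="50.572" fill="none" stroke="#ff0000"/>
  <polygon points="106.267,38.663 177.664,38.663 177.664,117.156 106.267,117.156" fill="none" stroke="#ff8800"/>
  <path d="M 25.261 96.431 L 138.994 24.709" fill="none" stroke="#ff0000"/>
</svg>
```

viewBox `0 0 248.006 200.399` with mm width/height → 1 unit = 1 mm. Flip: y_m = 200.399 − y_svg.

**Shape 1** — `<line>` line segment, stroke `#ff0000` → cut (S856, F1114). Machine vertices: (232.956,173.213) → (115.486,167.212). Open path.

**Shape 2** — `<rect>` rectangle, stroke `#ff0000` → cut (S856, F1114). Machine vertices: (63.957,102.632) → (107.966,102.632) → (107.966,52.060) → (63.957,52.060) → (63.957,102.632). Closed: final G1 returns to the first vertex.

**Shape 3** — `<polygon>` rectangle, stroke `#ff8800` → score (S406, F1502). Machine vertices: (106.267,161.736) → (177.664,161.736) → (177.664,83.243) → (106.267,83.243) → (106.267,161.736). Closed: final G1 returns to the first vertex.

**Shape 4** — `<path>` line segment, stroke `#ff0000` → cut (S856, F1114). Machine vertices: (25.261,103.968) → (138.994,175.690). Open path.

; LightBurn 1.4.05
; GRBL device profile, absolute coords
G21
G90
G0 X232.956 Y173.213
M3 S856
G1 X115.486 Y167.212 F1114
M5
G0 X63.957 Y102.632
M3 S856
G1 X107.966 Y102.632 F1114
G1 X107.966 Y52.060 F1114
G1 X63.957 Y52.060 F1114
G1 X63.957 Y102.632 F1114
M5
G0 X106.267 Y161.736
M3 S406
G1 X177.664 Y161.736 F1502
G1 X177.664 Y83.243 F1502
G1 X106.267 Y83.243 F1502
G1 X106.267 Y161.736 F1502
M5
G0 X25.261 Y103.968
M3 S856
G1 X138.994 Y175.690 F1114
M5
G0 X0.000 Y0.000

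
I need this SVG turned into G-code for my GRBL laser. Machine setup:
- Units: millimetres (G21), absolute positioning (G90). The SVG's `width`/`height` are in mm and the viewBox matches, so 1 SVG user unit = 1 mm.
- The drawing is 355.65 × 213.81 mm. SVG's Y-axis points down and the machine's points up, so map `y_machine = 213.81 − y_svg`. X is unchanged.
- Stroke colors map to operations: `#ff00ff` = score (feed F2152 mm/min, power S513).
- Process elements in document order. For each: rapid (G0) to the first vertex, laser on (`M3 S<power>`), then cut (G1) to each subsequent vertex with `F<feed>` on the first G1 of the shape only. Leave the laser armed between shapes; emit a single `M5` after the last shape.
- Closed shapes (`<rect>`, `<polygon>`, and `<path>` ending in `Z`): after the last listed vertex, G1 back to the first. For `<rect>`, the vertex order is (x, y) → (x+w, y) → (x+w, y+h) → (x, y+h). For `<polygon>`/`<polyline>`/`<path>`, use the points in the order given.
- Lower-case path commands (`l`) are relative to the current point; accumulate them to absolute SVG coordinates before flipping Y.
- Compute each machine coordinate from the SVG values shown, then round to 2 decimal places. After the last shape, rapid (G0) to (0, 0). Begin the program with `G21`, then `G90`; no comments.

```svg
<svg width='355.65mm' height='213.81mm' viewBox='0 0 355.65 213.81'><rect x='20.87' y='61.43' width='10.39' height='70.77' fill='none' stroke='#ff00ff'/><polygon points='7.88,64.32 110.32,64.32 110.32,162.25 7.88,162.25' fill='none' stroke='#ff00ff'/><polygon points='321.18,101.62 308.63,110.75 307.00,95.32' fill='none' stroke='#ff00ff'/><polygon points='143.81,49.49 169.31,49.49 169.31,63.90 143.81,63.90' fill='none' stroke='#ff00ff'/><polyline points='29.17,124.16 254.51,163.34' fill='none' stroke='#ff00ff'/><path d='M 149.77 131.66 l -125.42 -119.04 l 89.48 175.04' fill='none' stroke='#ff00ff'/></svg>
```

G21
G90
G0 X20.87 Y152.38
M3 S513
G1 X31.26 Y152.38 F2152
G1 X31.26 Y81.61
G1 X20.87 Y81.61
G1 X20.87 Y152.38
G0 X7.88 Y149.49
M3 S513
G1 X110.32 Y149.49 F2152
G1 X110.32 Y51.56
G1 X7.88 Y51.56
G1 X7.88 Y149.49
G0 X321.18 Y112.19
M3 S513
G1 X308.63 Y103.06 F2152
G1 X307.00 Y118.49
G1 X321.18 Y112.19
G0 X143.81 Y164.32
M3 S513
G1 X169.31 Y164.32 F2152
G1 X169.31 Y149.91
G1 X143.81 Y149.91
G1 X143.81 Y164.32
G0 X29.17 Y89.65
M3 S513
G1 X254.51 Y50.47 F2152
G0 X149.77 Y82.15
M3 S513
G1 X24.35 Y201.19 F2152
G1 X113.83 Y26.15
M5
G0 X0.00 Y0.00

Since the viewBox matches the mm dimensions, user units are millimetres directly. The only transform is the Y-flip y_m = 213.81 − y_svg.

Shape 1 is a rectangle drawn with `<rect>`. Its stroke #ff00ff means score at S513, F2152. After flipping Y the toolpath is (20.87,152.38) → (31.26,152.38) → (31.26,81.61) → (20.87,81.61) → (20.87,152.38), returning to the start.

Shape 2 is a rectangle drawn with `<polygon>`. Its stroke #ff00ff means score at S513, F2152. After flipping Y the toolpath is (7.88,149.49) → (110.32,149.49) → (110.32,51.56) → (7.88,51.56) → (7.88,149.49), returning to the start.

Shape 3 is a regular polygon drawn with `<polygon>`. Its stroke #ff00ff means score at S513, F2152. After flipping Y the toolpath is (321.18,112.19) → (308.63,103.06) → (307.00,118.49) → (321.18,112.19), returning to the start.

Shape 4 is a rectangle drawn with `<polygon>`. Its stroke #ff00ff means score at S513, F2152. After flipping Y the toolpath is (143.81,164.32) → (169.31,164.32) → (169.31,149.91) → (143.81,149.91) → (143.81,164.32), returning to the start.

Shape 5 is a line segment drawn with `<polyline>`. Its stroke #ff00ff means score at S513, F2152. After flipping Y the toolpath is (29.17,89.65) → (254.51,50.47).

Shape 6 is a open polyline drawn with `<path>`. Its stroke #ff00ff means score at S513, F2152. After flipping Y the toolpath is (149.77,82.15) → (24.35,201.19) → (113.83,26.15).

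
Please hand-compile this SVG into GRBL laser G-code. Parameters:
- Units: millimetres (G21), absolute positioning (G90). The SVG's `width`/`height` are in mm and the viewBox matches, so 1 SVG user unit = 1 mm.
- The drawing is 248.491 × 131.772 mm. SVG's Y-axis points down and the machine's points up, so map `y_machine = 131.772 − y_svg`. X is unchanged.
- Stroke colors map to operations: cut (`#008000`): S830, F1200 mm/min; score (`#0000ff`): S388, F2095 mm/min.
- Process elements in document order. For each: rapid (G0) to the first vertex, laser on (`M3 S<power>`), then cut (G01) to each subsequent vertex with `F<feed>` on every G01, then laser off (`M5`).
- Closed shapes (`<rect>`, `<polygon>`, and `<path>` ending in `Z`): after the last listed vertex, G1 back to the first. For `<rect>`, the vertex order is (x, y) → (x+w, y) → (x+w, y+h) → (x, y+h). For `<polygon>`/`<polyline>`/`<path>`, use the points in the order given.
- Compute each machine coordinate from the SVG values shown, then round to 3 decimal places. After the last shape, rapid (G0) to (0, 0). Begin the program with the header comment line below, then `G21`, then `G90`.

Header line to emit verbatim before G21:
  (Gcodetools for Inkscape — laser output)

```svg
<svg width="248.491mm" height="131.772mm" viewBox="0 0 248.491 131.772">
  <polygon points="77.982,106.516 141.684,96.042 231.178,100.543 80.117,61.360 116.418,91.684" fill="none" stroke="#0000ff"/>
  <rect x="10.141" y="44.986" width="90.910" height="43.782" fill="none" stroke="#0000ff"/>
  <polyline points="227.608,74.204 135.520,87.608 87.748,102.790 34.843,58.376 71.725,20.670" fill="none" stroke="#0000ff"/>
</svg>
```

1 u = 1 mm; y_m = 131.772 − y.

[1] `<polygon>` closed polygon, #0000ff→score S388 F2095: (77.982,25.256) → (141.684,35.730) → (231.178,31.229) → (80.117,70.412) → (116.418,40.088) → (77.982,25.256) (closed)

[2] `<rect>` rectangle, #0000ff→score S388 F2095: (10.141,86.786) → (101.051,86.786) → (101.051,43.004) → (10.141,43.004) → (10.141,86.786) (closed)

[3] `<polyline>` open polyline, #0000ff→score S388 F2095: (227.608,57.568) → (135.520,44.164) → (87.748,28.982) → (34.843,73.396) → (71.725,111.102)

(Gcodetools for Inkscape — laser output)
G21
G90
G0 X77.982 Y25.256
M3 S388
G01 X141.684 Y35.730 F2095
G01 X231.178 Y31.229 F2095
G01 X80.117 Y70.412 F2095
G01 X116.418 Y40.088 F2095
G01 X77.982 Y25.256 F2095
M5
G0 X10.141 Y86.786
M3 S388
G01 X101.051 Y86.786 F2095
G01 X101.051 Y43.004 F2095
G01 X10.141 Y43.004 F2095
G01 X10.141 Y86.786 F2095
M5
G0 X227.608 Y57.568
M3 S388
G01 X135.520 Y44.164 F2095
G01 X87.748 Y28.982 F2095
G01 X34.843 Y73.396 F2095
G01 X71.725 Y111.102 F2095
M5
G0 X0.000 Y0.000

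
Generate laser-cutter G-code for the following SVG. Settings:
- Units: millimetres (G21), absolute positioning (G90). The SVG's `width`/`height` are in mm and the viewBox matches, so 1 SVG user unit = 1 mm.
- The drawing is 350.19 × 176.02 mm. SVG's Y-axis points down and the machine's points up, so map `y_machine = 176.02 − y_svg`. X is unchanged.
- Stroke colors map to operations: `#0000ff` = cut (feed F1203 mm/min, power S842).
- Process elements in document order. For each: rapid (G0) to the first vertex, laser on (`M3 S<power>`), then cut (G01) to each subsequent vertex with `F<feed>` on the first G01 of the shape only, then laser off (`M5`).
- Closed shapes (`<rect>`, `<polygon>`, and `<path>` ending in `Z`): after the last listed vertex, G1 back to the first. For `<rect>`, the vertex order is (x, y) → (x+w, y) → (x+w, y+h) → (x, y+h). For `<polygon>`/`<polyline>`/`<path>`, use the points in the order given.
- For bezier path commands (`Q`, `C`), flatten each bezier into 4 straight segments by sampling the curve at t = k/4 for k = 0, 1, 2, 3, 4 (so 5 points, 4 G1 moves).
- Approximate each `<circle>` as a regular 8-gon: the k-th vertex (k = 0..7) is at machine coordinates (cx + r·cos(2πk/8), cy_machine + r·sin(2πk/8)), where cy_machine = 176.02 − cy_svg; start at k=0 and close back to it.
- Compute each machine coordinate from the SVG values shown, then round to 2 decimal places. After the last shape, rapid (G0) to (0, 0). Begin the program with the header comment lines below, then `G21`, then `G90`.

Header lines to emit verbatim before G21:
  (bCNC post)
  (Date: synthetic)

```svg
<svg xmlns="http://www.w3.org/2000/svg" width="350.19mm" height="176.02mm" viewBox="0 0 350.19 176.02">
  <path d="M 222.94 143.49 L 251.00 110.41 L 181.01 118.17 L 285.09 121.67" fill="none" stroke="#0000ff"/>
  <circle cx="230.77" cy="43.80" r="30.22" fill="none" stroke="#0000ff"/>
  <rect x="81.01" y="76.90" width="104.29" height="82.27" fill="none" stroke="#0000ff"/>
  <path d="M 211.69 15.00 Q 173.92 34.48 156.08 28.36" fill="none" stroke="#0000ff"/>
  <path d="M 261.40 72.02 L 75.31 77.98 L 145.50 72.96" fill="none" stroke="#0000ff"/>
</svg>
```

1 u = 1 mm; y_m = 176.02 − y.

[1] `<path>` open polyline, #0000ff→cut S842 F1203: (222.94,32.53) → (251.00,65.61) → (181.01,57.85) → (285.09,54.35)

[2] `<circle>` circle, #0000ff→cut S842 F1203: (260.99,132.22) → (252.14,153.59) → (230.77,162.44) → (209.40,153.59) → (200.55,132.22) → (209.40,110.85) → (230.77,102.00) → (252.14,110.85) → (260.99,132.22) (closed)

[3] `<rect>` rectangle, #0000ff→cut S842 F1203: (81.01,99.12) → (185.30,99.12) → (185.30,16.85) → (81.01,16.85) → (81.01,99.12) (closed)

[4] `<path>` quadratic bezier, #0000ff→cut S842 F1203: (211.69,161.02) → (194.05,152.88) → (178.90,147.94) → (166.25,146.20) → (156.08,147.66)

[5] `<path>` open polyline, #0000ff→cut S842 F1203: (261.40,104.00) → (75.31,98.04) → (145.50,103.06)

(bCNC post)
(Date: synthetic)
G21
G90
G0 X222.94 Y32.53
M3 S842
G01 X251.00 Y65.61 F1203
G01 X181.01 Y57.85
G01 X285.09 Y54.35
M5
G0 X260.99 Y132.22
M3 S842
G01 X252.14 Y153.59 F1203
G01 X230.77 Y162.44
G01 X209.40 Y153.59
G01 X200.55 Y132.22
G01 X209.40 Y110.85
G01 X230.77 Y102.00
G01 X252.14 Y110.85
G01 X260.99 Y132.22
M5
G0 X81.01 Y99.12
M3 S842
G01 X185.30 Y99.12 F1203
G01 X185.30 Y16.85
G01 X81.01 Y16.85
G01 X81.01 Y99.12
M5
G0 X211.69 Y161.02
M3 S842
G01 X194.05 Y152.88 F1203
G01 X178.90 Y147.94
G01 X166.25 Y146.20
G01 X156.08 Y147.66
M5
G0 X261.40 Y104.00
M3 S842
G01 X75.31 Y98.04 F1203
G01 X145.50 Y103.06
M5
G0 X0.00 Y0.00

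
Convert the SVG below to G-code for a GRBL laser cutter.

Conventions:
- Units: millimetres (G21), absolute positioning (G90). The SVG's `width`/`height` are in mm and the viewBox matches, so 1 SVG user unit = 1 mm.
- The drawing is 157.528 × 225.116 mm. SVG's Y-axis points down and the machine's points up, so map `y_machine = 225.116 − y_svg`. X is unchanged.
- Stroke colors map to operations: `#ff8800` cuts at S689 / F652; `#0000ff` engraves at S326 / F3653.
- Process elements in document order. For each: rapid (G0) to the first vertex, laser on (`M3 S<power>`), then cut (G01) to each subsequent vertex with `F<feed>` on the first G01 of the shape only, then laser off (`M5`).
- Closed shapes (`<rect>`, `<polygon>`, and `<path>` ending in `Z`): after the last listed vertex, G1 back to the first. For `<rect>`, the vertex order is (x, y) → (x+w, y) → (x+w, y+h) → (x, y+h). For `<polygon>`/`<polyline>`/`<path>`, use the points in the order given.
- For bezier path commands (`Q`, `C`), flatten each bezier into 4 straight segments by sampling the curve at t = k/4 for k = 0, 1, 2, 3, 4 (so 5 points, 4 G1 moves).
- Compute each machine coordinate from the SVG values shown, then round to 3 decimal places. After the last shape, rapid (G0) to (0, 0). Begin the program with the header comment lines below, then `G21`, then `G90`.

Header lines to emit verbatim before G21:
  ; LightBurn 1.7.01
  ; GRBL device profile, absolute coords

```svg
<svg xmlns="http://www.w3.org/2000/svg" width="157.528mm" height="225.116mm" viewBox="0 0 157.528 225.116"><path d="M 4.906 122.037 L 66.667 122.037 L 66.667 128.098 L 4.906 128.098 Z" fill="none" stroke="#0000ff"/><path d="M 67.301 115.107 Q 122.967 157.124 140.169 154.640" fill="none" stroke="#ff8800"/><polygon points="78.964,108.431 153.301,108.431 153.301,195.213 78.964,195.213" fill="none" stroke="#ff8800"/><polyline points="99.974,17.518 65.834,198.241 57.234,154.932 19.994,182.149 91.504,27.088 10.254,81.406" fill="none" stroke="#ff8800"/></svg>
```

; LightBurn 1.7.01
; GRBL device profile, absolute coords
G21
G90
G0 X4.906 Y103.079
M3 S326
G01 X66.667 Y103.079 F3653
G01 X66.667 Y97.018
G01 X4.906 Y97.018
G01 X4.906 Y103.079
M5
G0 X67.301 Y110.009
M3 S689
G01 X92.730 Y91.782 F652
G01 X113.351 Y79.117
G01 X129.164 Y72.015
G01 X140.169 Y70.476
M5
G0 X78.964 Y116.685
M3 S689
G01 X153.301 Y116.685 F652
G01 X153.301 Y29.903
G01 X78.964 Y29.903
G01 X78.964 Y116.685
M5
G0 X99.974 Y207.598
M3 S689
G01 X65.834 Y26.875 F652
G01 X57.234 Y70.184
G01 X19.994 Y42.967
G01 X91.504 Y198.028
G01 X10.254 Y143.710
M5
G0 X0.000 Y0.000

viewBox `0 0 157.528 225.116` with mm width/height → 1 unit = 1 mm. Flip: y_m = 225.116 − y_svg.

**Shape 1** — `<path>` rectangle, stroke `#0000ff` → engrave (S326, F3653). Machine vertices: (4.906,103.079) → (66.667,103.079) → (66.667,97.018) → (4.906,97.018) → (4.906,103.079). Closed: final G1 returns to the first vertex.

**Shape 2** — `<path>` quadratic bezier, stroke `#ff8800` → cut (S689, F652). Control points (SVG): P0=(67.301,115.107), P1=(122.967,157.124), P2=(140.169,154.640); sampled at t=k/4. Machine vertices: (67.301,110.009) → (92.730,91.782) → (113.351,79.117) → (129.164,72.015) → (140.169,70.476). Open path.

**Shape 3** — `<polygon>` rectangle, stroke `#ff8800` → cut (S689, F652). Machine vertices: (78.964,116.685) → (153.301,116.685) → (153.301,29.903) → (78.964,29.903) → (78.964,116.685). Closed: final G1 returns to the first vertex.

**Shape 4** — `<polyline>` open polyline, stroke `#ff8800` → cut (S689, F652). Machine vertices: (99.974,207.598) → (65.834,26.875) → (57.234,70.184) → (19.994,42.967) → (91.504,198.028) → (10.254,143.710). Open path.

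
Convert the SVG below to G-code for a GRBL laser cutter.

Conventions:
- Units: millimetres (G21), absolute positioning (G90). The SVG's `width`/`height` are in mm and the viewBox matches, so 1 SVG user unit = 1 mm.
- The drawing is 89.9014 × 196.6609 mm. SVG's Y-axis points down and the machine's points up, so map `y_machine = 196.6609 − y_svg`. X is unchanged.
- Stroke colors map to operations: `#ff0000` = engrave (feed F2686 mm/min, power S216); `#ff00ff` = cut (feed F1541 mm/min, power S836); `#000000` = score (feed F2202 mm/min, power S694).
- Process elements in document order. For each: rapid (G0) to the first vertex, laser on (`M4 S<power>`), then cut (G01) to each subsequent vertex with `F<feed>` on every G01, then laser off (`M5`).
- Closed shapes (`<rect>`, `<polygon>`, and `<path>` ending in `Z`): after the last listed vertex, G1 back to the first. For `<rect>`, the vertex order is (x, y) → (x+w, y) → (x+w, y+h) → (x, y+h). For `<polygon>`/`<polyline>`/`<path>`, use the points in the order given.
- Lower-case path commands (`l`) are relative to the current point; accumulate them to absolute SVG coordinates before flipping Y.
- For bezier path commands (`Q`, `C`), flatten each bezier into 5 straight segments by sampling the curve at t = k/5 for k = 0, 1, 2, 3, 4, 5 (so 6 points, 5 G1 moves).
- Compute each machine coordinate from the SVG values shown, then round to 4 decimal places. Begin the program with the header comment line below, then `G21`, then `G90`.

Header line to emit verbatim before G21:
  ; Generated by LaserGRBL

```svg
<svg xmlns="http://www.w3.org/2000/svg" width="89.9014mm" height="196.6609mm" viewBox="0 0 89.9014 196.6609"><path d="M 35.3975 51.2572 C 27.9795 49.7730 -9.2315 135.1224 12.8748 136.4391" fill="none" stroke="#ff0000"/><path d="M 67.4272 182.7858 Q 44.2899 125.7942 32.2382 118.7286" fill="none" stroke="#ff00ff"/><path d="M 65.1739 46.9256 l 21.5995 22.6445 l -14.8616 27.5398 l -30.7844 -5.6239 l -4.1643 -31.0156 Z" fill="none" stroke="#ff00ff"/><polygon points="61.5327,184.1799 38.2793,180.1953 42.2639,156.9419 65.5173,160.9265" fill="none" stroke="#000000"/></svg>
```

viewBox `0 0 89.9014 196.6609` with mm width/height → 1 unit = 1 mm. Flip: y_m = 196.6609 − y_svg.

**Shape 1** — `<path>` cubic bezier, stroke `#ff0000` → engrave (S216, F2686). Control points (SVG): P0=(35.3975,51.2572), P1=(27.9795,49.7730), P2=(-9.2315,135.1224), P3=(12.8748,136.4391); sampled at t=k/5. Machine vertices: (35.3975,145.4037) → (28.0844,137.2411) → (17.8983,116.4401) → (9.1165,91.2021) → (6.0162,69.7288) → (12.8748,60.2218). Open path.

**Shape 2** — `<path>` quadratic bezier, stroke `#ff00ff` → cut (S836, F1541). Control points (SVG): P0=(67.4272,182.7858), P1=(44.2899,125.7942), P2=(32.2382,118.7286); sampled at t=k/5. Machine vertices: (67.4272,13.8751) → (58.6157,34.6747) → (50.6911,51.4802) → (43.6533,64.2917) → (37.5023,73.1090) → (32.2382,77.9323). Open path.

**Shape 3** — `<path>` regular polygon, stroke `#ff00ff` → cut (S836, F1541). Machine vertices: (65.1739,149.7353) → (86.7734,127.0908) → (71.9118,99.5510) → (41.1274,105.1749) → (36.9631,136.1905) → (65.1739,149.7353). Closed: final G1 returns to the first vertex.

**Shape 4** — `<polygon>` regular polygon, stroke `#000000` → score (S694, F2202). Machine vertices: (61.5327,12.4810) → (38.2793,16.4656) → (42.2639,39.7190) → (65.5173,35.7344) → (61.5327,12.4810). Closed: final G1 returns to the first vertex.

; Generated by LaserGRBL
G21
G90
G0 X35.3975 Y145.4037
M4 S216
G01 X28.0844 Y137.2411 F2686
G01 X17.8983 Y116.4401 F2686
G01 X9.1165 Y91.2021 F2686
G01 X6.0162 Y69.7288 F2686
G01 X12.8748 Y60.2218 F2686
M5
G0 X67.4272 Y13.8751
M4 S836
G01 X58.6157 Y34.6747 F1541
G01 X50.6911 Y51.4802 F1541
G01 X43.6533 Y64.2917 F1541
G01 X37.5023 Y73.1090 F1541
G01 X32.2382 Y77.9323 F1541
M5
G0 X65.1739 Y149.7353
M4 S836
G01 X86.7734 Y127.0908 F1541
G01 X71.9118 Y99.5510 F1541
G01 X41.1274 Y105.1749 F1541
G01 X36.9631 Y136.1905 F1541
G01 X65.1739 Y149.7353 F1541
M5
G0 X61.5327 Y12.4810
M4 S694
G01 X38.2793 Y16.4656 F2202
G01 X42.2639 Y39.7190 F2202
G01 X65.5173 Y35.7344 F2202
G01 X61.5327 Y12.4810 F2202
M5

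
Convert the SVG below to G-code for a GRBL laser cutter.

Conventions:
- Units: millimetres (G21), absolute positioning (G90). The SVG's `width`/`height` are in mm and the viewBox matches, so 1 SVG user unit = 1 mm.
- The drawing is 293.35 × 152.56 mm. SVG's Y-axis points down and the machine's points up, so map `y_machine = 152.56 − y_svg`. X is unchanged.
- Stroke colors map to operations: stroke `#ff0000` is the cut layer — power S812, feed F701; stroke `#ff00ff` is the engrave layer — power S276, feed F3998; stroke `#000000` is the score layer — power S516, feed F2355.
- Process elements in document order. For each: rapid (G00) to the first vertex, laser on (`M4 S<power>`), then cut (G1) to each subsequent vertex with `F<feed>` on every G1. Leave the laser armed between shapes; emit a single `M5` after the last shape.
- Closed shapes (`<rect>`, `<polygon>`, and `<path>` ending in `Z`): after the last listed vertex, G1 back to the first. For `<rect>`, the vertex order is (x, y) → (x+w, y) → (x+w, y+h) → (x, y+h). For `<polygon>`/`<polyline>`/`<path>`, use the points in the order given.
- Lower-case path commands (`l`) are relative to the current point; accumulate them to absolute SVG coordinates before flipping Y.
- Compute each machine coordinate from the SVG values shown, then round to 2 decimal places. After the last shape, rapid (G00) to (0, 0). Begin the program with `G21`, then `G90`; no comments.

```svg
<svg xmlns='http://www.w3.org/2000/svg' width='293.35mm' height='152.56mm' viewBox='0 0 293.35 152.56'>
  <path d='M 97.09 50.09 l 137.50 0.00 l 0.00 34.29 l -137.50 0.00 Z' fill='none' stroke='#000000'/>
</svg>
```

G21
G90
G00 X97.09 Y102.47
M4 S516
G1 X234.59 Y102.47 F2355
G1 X234.59 Y68.18 F2355
G1 X97.09 Y68.18 F2355
G1 X97.09 Y102.47 F2355
M5
G00 X0.00 Y0.00

1 u = 1 mm; y_m = 152.56 − y.

[1] `<path>` rectangle, #000000→score S516 F2355: (97.09,102.47) → (234.59,102.47) → (234.59,68.18) → (97.09,68.18) → (97.09,102.47) (closed)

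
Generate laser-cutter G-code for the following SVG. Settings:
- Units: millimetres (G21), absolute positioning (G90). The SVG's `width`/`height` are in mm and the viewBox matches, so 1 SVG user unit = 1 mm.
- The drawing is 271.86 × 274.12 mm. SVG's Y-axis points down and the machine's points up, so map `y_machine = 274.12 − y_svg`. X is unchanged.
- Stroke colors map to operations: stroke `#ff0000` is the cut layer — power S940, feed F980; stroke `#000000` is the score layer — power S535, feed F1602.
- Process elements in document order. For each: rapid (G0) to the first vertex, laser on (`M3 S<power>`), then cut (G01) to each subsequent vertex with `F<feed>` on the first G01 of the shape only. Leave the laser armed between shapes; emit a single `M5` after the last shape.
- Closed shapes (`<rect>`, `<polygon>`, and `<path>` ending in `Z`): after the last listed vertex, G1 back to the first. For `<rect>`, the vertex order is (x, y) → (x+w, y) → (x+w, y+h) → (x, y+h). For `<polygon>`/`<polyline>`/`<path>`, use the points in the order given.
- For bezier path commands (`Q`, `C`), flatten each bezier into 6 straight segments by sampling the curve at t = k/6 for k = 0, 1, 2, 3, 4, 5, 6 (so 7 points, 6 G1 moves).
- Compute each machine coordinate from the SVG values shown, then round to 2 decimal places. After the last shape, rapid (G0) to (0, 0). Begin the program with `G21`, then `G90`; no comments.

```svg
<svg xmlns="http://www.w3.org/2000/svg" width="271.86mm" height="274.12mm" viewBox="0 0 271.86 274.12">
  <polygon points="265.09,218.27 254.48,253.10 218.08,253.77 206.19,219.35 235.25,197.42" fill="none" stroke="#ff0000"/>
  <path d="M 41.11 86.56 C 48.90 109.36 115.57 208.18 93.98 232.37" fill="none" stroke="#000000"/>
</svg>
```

G21
G90
G0 X265.09 Y55.85
M3 S940
G01 X254.48 Y21.02 F980
G01 X218.08 Y20.35
G01 X206.19 Y54.77
G01 X235.25 Y76.70
G01 X265.09 Y55.85
G0 X41.11 Y187.56
M3 S535
G01 X49.23 Y170.52 F1602
G01 X63.08 Y145.00
G01 X78.56 Y115.18
G01 X91.60 Y85.24
G01 X98.10 Y59.37
G01 X93.98 Y41.75
M5
G0 X0.00 Y0.00

1 u = 1 mm; y_m = 274.12 − y.

[1] `<polygon>` regular polygon, #ff0000→cut S940 F980: (265.09,55.85) → (254.48,21.02) → (218.08,20.35) → (206.19,54.77) → (235.25,76.70) → (265.09,55.85) (closed)

[2] `<path>` cubic bezier, #000000→score S535 F1602: (41.11,187.56) → (49.23,170.52) → (63.08,145.00) → (78.56,115.18) → (91.60,85.24) → (98.10,59.37) → (93.98,41.75)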